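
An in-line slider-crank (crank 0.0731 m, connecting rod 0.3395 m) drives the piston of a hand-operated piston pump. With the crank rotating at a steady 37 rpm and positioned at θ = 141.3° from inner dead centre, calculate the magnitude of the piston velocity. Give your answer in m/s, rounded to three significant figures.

0.147

ω = 2π·37/60 = 3.875 rad/s
For an in-line slider-crank, x = r cosθ + √(L² − r² sin²θ), so v = −rω sinθ·[1 + r cosθ/√(L² − r² sin²θ)].
With r = 0.0731 m, L = 0.3395 m, θ = 141.3°: √(L² − r² sin²θ) = 0.33641 m.
v = −0.0731·3.875·0.62524·[1 + 0.0731·-0.78043/0.33641] = -0.14706 m/s.
|v| = 0.14706 m/s.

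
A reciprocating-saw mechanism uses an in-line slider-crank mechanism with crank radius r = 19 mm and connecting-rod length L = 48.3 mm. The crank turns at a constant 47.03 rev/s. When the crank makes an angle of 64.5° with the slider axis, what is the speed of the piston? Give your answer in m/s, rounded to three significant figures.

5.99

ω = 2π·47 = 295.5 rad/s
For an in-line slider-crank, x = r cosθ + √(L² − r² sin²θ), so v = −rω sinθ·[1 + r cosθ/√(L² − r² sin²θ)].
With r = 0.019 m, L = 0.0483 m, θ = 64.5°: √(L² − r² sin²θ) = 0.045153 m.
v = −0.019·295.5·0.90259·[1 + 0.019·0.43051/0.045153] = -5.9855 m/s.
|v| = 5.9855 m/s.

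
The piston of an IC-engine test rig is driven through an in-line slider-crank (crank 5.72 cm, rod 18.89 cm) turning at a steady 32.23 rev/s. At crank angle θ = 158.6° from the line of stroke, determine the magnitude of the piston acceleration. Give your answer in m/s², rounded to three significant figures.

ω = 2π·32.2 = 202.5 rad/s
x(θ) = r cosθ + √(L² − r² sin²θ); with ω constant, a = ω²·d²x/dθ².
d²x/dθ² = −r cosθ − r²(cos2θ)/√u − r⁴ sin²2θ/(4u^{3/2}),  u = L² − r² sin²θ = 0.0352476 m².
Substituting r = 0.0572 m, L = 0.1889 m, θ = 158.6°: d²x/dθ² = +0.040283 m.
a = ω²·d²x/dθ² = (202.5)²·(+0.040283) = +1652 m/s²;  |a| = 1652 m/s².

1650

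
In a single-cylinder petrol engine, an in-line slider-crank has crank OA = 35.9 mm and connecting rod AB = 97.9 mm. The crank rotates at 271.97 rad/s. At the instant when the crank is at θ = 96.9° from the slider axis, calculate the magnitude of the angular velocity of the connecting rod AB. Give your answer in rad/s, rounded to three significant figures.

12.9

ω = 272 rad/s
The rod makes angle φ with the slider axis where L sinφ = r sinθ; differentiating, L cosφ·φ̇ = r ω cosθ.
L cosφ = √(L² − r² sin²θ) = 0.091182 m.
|ω_rod| = r ω |cosθ| / √(L² − r² sin²θ) = 0.0359·272·0.12014/0.091182 = 12.864 rad/s.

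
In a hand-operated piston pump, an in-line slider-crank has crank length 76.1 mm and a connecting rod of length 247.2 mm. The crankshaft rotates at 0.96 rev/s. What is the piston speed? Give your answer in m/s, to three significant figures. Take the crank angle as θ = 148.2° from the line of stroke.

0.178

ω = 2π·0.96 = 6.032 rad/s
For an in-line slider-crank, x = r cosθ + √(L² − r² sin²θ), so v = −rω sinθ·[1 + r cosθ/√(L² − r² sin²θ)].
With r = 0.0761 m, L = 0.2472 m, θ = 148.2°: √(L² − r² sin²θ) = 0.24393 m.
v = −0.0761·6.032·0.52696·[1 + 0.0761·-0.84989/0.24393] = -0.17775 m/s.
|v| = 0.17775 m/s.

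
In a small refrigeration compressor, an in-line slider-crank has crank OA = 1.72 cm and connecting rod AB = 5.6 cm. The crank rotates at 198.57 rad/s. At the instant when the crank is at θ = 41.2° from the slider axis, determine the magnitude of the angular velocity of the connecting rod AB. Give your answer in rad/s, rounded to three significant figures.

ω = 198.6 rad/s
The rod makes angle φ with the slider axis where L sinφ = r sinθ; differentiating, L cosφ·φ̇ = r ω cosθ.
L cosφ = √(L² − r² sin²θ) = 0.054842 m.
|ω_rod| = r ω |cosθ| / √(L² − r² sin²θ) = 0.0172·198.6·0.75241/0.054842 = 46.858 rad/s.

46.9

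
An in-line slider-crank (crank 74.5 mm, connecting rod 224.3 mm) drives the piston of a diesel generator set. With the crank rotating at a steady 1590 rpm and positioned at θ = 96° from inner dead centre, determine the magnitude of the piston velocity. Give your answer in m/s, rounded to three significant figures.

11.9

ω = 2π·1590/60 = 166.5 rad/s
For an in-line slider-crank, x = r cosθ + √(L² − r² sin²θ), so v = −rω sinθ·[1 + r cosθ/√(L² − r² sin²θ)].
With r = 0.0745 m, L = 0.2243 m, θ = 96°: √(L² − r² sin²θ) = 0.21171 m.
v = −0.0745·166.5·0.99452·[1 + 0.0745·-0.10453/0.21171] = -11.883 m/s.
|v| = 11.883 m/s.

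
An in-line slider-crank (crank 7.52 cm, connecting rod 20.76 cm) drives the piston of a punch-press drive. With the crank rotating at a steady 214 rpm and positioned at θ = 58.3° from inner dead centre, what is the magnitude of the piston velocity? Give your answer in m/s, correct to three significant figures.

ω = 2π·214/60 = 22.41 rad/s
For an in-line slider-crank, x = r cosθ + √(L² − r² sin²θ), so v = −rω sinθ·[1 + r cosθ/√(L² − r² sin²θ)].
With r = 0.0752 m, L = 0.2076 m, θ = 58.3°: √(L² − r² sin²θ) = 0.19749 m.
v = −0.0752·22.41·0.85081·[1 + 0.0752·0.52547/0.19749] = -1.7207 m/s.
|v| = 1.7207 m/s.

1.72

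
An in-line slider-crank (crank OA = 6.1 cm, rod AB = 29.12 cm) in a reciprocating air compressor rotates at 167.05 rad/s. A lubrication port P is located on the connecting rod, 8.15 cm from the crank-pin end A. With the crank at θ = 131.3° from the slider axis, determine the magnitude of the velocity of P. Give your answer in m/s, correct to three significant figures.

8.81

ω = 167.1 rad/s.  Crank-pin speed |V_A| = rω = 10.19 m/s, perpendicular to OA.
Rod angle: sinφ = −(r/L) sinθ ⇒ φ = -9.054°; ω_rod = −rω cosθ/√(L²−r²sin²θ) = +23.387 rad/s.
V_P = V_A + ω_rod × AP, with AP = 0.0815 m along the rod.
Components: V_Px = −rω sinθ − a·ω_rod·sinφ = -7.3555 m/s;  V_Py = rω cosθ + a·ω_rod·cosφ = -4.8432 m/s.
|V_P| = √(V_Px² + V_Py²) = 8.8068 m/s.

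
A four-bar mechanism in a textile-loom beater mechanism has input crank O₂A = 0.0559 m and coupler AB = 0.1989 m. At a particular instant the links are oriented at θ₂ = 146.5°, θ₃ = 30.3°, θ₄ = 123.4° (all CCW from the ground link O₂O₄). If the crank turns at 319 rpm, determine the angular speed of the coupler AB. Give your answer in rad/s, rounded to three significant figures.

ω₂ = 33.41 rad/s (from 319 rpm).
Differentiating the loop-closure r₂e^{iθ₂}+r₃e^{iθ₃}=r₁+r₄e^{iθ₄} gives r₂ω₂e^{iθ₂}+r₃ω₃e^{iθ₃}=r₄ω₄e^{iθ₄}.
Eliminating the other unknown: ω₃ = r₂ω₂ sin(θ₄−θ₂) / [r₃ sin(θ₃−θ₄)].
Numerator sine = -0.39234; denominator sine = -0.99854.
Result = 0.0559·33.41·(-0.39234) / (0.1989·(-0.99854)) = +3.6889 rad/s; magnitude 3.6889 rad/s.

3.69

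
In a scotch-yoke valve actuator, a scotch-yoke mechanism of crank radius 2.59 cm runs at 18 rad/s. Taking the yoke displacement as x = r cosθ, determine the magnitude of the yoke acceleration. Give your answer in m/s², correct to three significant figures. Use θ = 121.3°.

4.36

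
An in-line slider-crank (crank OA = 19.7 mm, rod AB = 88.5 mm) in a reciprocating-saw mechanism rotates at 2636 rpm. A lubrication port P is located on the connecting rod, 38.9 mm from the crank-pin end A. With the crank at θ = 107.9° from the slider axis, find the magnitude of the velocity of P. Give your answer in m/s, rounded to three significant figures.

5.10

ω = 276 rad/s.  Crank-pin speed |V_A| = rω = 5.438 m/s, perpendicular to OA.
Rod angle: sinφ = −(r/L) sinθ ⇒ φ = -12.229°; ω_rod = −rω cosθ/√(L²−r²sin²θ) = +19.324 rad/s.
V_P = V_A + ω_rod × AP, with AP = 0.0389 m along the rod.
Components: V_Px = −rω sinθ − a·ω_rod·sinφ = -5.0156 m/s;  V_Py = rω cosθ + a·ω_rod·cosφ = -0.93674 m/s.
|V_P| = √(V_Px² + V_Py²) = 5.1023 m/s.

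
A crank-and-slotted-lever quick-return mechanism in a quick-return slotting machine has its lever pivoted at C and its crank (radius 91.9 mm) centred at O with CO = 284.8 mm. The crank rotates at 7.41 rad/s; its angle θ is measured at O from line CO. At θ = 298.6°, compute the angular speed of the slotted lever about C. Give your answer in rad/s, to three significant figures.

ω = 7.41 rad/s
Crank pin A relative to C: A = (d + r cosθ, r sinθ); lever angle φ = atan2(r sinθ, d + r cosθ).
Differentiating tanφ: φ̇ = rω(d cosθ + r)/(d² + r² + 2dr cosθ).
d² + r² + 2dr cosθ = |CA|² = 0.114614 m²;  d cosθ + r = +0.22823 m.
|ω_lever| = |0.0919·7.41·+0.22823| / 0.114614 = 1.356 rad/s.

1.36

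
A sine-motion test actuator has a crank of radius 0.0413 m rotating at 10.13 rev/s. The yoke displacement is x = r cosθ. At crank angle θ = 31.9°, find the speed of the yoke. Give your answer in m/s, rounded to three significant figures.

ω = 63.65 rad/s (from 10.13 rev/s).
x = r cosθ ⇒ ẋ = −rω sinθ.
|v| = rω|sinθ| = 0.0413·63.65·|sin 31.9°| = 1.3891 m/s.

1.39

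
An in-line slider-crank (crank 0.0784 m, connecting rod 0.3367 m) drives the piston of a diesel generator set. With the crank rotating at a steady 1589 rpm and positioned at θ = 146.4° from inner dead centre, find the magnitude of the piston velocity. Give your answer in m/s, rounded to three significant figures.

ω = 2π·1589/60 = 166.4 rad/s
For an in-line slider-crank, x = r cosθ + √(L² − r² sin²θ), so v = −rω sinθ·[1 + r cosθ/√(L² − r² sin²θ)].
With r = 0.0784 m, L = 0.3367 m, θ = 146.4°: √(L² − r² sin²θ) = 0.33389 m.
v = −0.0784·166.4·0.55339·[1 + 0.0784·-0.83292/0.33389] = -5.8075 m/s.
|v| = 5.8075 m/s.

5.81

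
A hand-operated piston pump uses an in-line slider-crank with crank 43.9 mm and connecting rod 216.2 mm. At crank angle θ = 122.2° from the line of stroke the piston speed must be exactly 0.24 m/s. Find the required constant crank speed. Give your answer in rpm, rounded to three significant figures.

69.3

For an in-line slider-crank, |v_piston| = rω|sinθ|·[1 + r cosθ/√(L² − r² sin²θ)].
With r = 0.0439 m, L = 0.2162 m, θ = 122.2°: the bracketed kinematic factor |dx/dθ| = 0.033068 m.
ω = v/|dx/dθ| = 0.24/0.033068 = 7.2578 rad/s.
N = 60ω/(2π) = 69.307 rpm.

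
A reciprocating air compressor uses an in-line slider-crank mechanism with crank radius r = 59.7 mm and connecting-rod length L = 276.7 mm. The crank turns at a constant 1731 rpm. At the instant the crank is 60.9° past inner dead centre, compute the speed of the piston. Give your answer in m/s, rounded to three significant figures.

10.5

ω = 2π·1731/60 = 181.3 rad/s
For an in-line slider-crank, x = r cosθ + √(L² − r² sin²θ), so v = −rω sinθ·[1 + r cosθ/√(L² − r² sin²θ)].
With r = 0.0597 m, L = 0.2767 m, θ = 60.9°: √(L² − r² sin²θ) = 0.27174 m.
v = −0.0597·181.3·0.87377·[1 + 0.0597·0.48634/0.27174] = -10.466 m/s.
|v| = 10.466 m/s.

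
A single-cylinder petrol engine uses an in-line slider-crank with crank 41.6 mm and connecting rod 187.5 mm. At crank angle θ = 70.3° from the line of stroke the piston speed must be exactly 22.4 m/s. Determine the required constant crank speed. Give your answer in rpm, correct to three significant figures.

5070

For an in-line slider-crank, |v_piston| = rω|sinθ|·[1 + r cosθ/√(L² − r² sin²θ)].
With r = 0.0416 m, L = 0.1875 m, θ = 70.3°: the bracketed kinematic factor |dx/dθ| = 0.04216 m.
ω = v/|dx/dθ| = 22.4/0.04216 = 531.3 rad/s.
N = 60ω/(2π) = 5073.6 rpm.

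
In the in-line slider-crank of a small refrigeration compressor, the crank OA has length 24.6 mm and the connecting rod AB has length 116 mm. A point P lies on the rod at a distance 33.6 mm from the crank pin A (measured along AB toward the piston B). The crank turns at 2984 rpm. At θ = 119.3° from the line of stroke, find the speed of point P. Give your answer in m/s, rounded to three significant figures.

ω = 312.5 rad/s.  Crank-pin speed |V_A| = rω = 7.6871 m/s, perpendicular to OA.
Rod angle: sinφ = −(r/L) sinθ ⇒ φ = -10.658°; ω_rod = −rω cosθ/√(L²−r²sin²θ) = +33 rad/s.
V_P = V_A + ω_rod × AP, with AP = 0.0336 m along the rod.
Components: V_Px = −rω sinθ − a·ω_rod·sinφ = -6.4986 m/s;  V_Py = rω cosθ + a·ω_rod·cosφ = -2.6723 m/s.
|V_P| = √(V_Px² + V_Py²) = 7.0266 m/s.

7.03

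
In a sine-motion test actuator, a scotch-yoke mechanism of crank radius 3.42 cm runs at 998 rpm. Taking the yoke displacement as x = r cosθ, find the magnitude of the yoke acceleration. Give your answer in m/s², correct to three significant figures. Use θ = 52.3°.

228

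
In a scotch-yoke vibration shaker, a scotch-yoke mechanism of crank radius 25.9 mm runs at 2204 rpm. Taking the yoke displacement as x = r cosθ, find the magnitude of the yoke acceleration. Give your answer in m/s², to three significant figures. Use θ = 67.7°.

ω = 230.8 rad/s (from 2204 rpm).
x = r cosθ ⇒ ẍ = −rω² cosθ (ω constant).
|a| = rω²|cosθ| = 0.0259·(230.8)²·|cos 67.7°| = 523.53 m/s².

524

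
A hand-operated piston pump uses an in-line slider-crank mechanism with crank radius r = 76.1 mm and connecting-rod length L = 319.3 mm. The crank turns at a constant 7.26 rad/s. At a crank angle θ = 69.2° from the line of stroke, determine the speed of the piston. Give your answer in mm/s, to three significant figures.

ω = 7.26 rad/s
For an in-line slider-crank, x = r cosθ + √(L² − r² sin²θ), so v = −rω sinθ·[1 + r cosθ/√(L² − r² sin²θ)].
With r = 0.0761 m, L = 0.3193 m, θ = 69.2°: √(L² − r² sin²θ) = 0.31127 m.
v = −0.0761·7.26·0.93483·[1 + 0.0761·0.35511/0.31127] = -0.56132 m/s.
|v| = 0.56132 m/s = 561.32 mm/s.

561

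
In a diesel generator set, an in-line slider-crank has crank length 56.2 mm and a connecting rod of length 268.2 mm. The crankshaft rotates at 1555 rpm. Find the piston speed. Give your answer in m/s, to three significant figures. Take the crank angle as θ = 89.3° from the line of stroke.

9.17

ω = 2π·1555/60 = 162.8 rad/s
For an in-line slider-crank, x = r cosθ + √(L² − r² sin²θ), so v = −rω sinθ·[1 + r cosθ/√(L² − r² sin²θ)].
With r = 0.0562 m, L = 0.2682 m, θ = 89.3°: √(L² − r² sin²θ) = 0.26225 m.
v = −0.0562·162.8·0.99993·[1 + 0.0562·0.01222/0.26225] = -9.1748 m/s.
|v| = 9.1748 m/s.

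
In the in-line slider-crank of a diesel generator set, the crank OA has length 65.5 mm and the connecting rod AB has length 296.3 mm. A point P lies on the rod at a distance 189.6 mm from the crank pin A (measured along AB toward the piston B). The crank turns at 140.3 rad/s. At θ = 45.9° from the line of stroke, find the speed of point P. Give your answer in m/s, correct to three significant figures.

7.61

ω = 140.3 rad/s.  Crank-pin speed |V_A| = rω = 9.1897 m/s, perpendicular to OA.
Rod angle: sinφ = −(r/L) sinθ ⇒ φ = -9.134°; ω_rod = −rω cosθ/√(L²−r²sin²θ) = -21.861 rad/s.
V_P = V_A + ω_rod × AP, with AP = 0.1896 m along the rod.
Components: V_Px = −rω sinθ − a·ω_rod·sinφ = -7.2573 m/s;  V_Py = rω cosθ + a·ω_rod·cosφ = +2.303 m/s.
|V_P| = √(V_Px² + V_Py²) = 7.6139 m/s.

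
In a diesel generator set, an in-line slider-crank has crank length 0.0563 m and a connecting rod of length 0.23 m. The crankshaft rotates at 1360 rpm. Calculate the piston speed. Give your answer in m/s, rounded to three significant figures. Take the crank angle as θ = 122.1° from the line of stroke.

ω = 2π·1360/60 = 142.4 rad/s
For an in-line slider-crank, x = r cosθ + √(L² − r² sin²θ), so v = −rω sinθ·[1 + r cosθ/√(L² − r² sin²θ)].
With r = 0.0563 m, L = 0.23 m, θ = 122.1°: √(L² − r² sin²θ) = 0.225 m.
v = −0.0563·142.4·0.84712·[1 + 0.0563·-0.53140/0.225] = -5.8892 m/s.
|v| = 5.8892 m/s.

5.89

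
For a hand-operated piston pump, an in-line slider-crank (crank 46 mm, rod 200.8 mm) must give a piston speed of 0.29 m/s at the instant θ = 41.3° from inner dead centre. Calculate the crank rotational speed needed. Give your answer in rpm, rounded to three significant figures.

77.7

For an in-line slider-crank, |v_piston| = rω|sinθ|·[1 + r cosθ/√(L² − r² sin²θ)].
With r = 0.046 m, L = 0.2008 m, θ = 41.3°: the bracketed kinematic factor |dx/dθ| = 0.035646 m.
ω = v/|dx/dθ| = 0.29/0.035646 = 8.1356 rad/s.
N = 60ω/(2π) = 77.689 rpm.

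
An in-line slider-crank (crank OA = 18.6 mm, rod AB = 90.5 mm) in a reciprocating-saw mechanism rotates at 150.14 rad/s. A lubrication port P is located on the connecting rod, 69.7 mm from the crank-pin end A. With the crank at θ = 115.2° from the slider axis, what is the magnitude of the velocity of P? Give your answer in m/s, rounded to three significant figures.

ω = 150.1 rad/s.  Crank-pin speed |V_A| = rω = 2.7926 m/s, perpendicular to OA.
Rod angle: sinφ = −(r/L) sinθ ⇒ φ = -10.717°; ω_rod = −rω cosθ/√(L²−r²sin²θ) = +13.372 rad/s.
V_P = V_A + ω_rod × AP, with AP = 0.0697 m along the rod.
Components: V_Px = −rω sinθ − a·ω_rod·sinφ = -2.3535 m/s;  V_Py = rω cosθ + a·ω_rod·cosφ = -0.27328 m/s.
|V_P| = √(V_Px² + V_Py²) = 2.3693 m/s.

2.37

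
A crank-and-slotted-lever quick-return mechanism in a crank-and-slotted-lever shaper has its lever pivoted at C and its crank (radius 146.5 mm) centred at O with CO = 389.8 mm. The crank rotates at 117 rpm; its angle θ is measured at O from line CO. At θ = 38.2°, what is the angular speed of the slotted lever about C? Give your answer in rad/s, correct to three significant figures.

ω = 12.25 rad/s (from 117 rpm).
Crank pin A relative to C: A = (d + r cosθ, r sinθ); lever angle φ = atan2(r sinθ, d + r cosθ).
Differentiating tanφ: φ̇ = rω(d cosθ + r)/(d² + r² + 2dr cosθ).
d² + r² + 2dr cosθ = |CA|² = 0.26316 m²;  d cosθ + r = +0.45283 m.
|ω_lever| = |0.1465·12.25·+0.45283| / 0.26316 = 3.0886 rad/s.

3.09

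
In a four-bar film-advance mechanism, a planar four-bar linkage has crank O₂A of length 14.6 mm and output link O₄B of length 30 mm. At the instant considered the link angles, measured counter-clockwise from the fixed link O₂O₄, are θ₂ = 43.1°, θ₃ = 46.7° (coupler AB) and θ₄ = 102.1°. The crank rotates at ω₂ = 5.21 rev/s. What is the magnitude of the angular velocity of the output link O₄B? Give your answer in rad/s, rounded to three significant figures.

ω₂ = 32.74 rad/s (from 5.21 rev/s).
Differentiating the loop-closure r₂e^{iθ₂}+r₃e^{iθ₃}=r₁+r₄e^{iθ₄} gives r₂ω₂e^{iθ₂}+r₃ω₃e^{iθ₃}=r₄ω₄e^{iθ₄}.
Eliminating the other unknown: ω₄ = r₂ω₂ sin(θ₂−θ₃) / [r₄ sin(θ₄−θ₃)].
Numerator sine = -0.06279; denominator sine = +0.82314.
Result = 0.0146·32.74·(-0.06279) / (0.03·(+0.82314)) = -1.2153 rad/s; magnitude 1.2153 rad/s.

1.22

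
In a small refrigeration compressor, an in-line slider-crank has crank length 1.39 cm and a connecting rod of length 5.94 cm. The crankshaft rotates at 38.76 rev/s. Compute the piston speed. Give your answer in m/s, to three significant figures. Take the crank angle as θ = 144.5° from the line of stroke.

1.59

ω = 2π·38.8 = 243.5 rad/s
For an in-line slider-crank, x = r cosθ + √(L² − r² sin²θ), so v = −rω sinθ·[1 + r cosθ/√(L² − r² sin²θ)].
With r = 0.0139 m, L = 0.0594 m, θ = 144.5°: √(L² − r² sin²θ) = 0.058849 m.
v = −0.0139·243.5·0.58070·[1 + 0.0139·-0.81412/0.058849] = -1.5878 m/s.
|v| = 1.5878 m/s.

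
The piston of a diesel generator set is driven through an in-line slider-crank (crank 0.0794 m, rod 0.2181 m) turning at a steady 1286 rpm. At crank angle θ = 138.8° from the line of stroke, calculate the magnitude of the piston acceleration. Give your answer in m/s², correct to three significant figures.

993

ω = 2π·1286/60 = 134.7 rad/s
x(θ) = r cosθ + √(L² − r² sin²θ); with ω constant, a = ω²·d²x/dθ².
d²x/dθ² = −r cosθ − r²(cos2θ)/√u − r⁴ sin²2θ/(4u^{3/2}),  u = L² − r² sin²θ = 0.0448323 m².
Substituting r = 0.0794 m, L = 0.2181 m, θ = 138.8°: d²x/dθ² = +0.054775 m.
a = ω²·d²x/dθ² = (134.7)²·(+0.054775) = +993.4 m/s²;  |a| = 993.4 m/s².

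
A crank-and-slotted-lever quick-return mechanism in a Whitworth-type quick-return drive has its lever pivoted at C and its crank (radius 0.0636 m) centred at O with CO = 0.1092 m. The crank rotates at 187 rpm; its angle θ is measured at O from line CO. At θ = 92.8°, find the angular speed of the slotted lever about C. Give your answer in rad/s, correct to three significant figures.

ω = 19.58 rad/s (from 187 rpm).
Crank pin A relative to C: A = (d + r cosθ, r sinθ); lever angle φ = atan2(r sinθ, d + r cosθ).
Differentiating tanφ: φ̇ = rω(d cosθ + r)/(d² + r² + 2dr cosθ).
d² + r² + 2dr cosθ = |CA|² = 0.0152911 m²;  d cosθ + r = +0.058266 m.
|ω_lever| = |0.0636·19.58·+0.058266| / 0.0152911 = 4.7457 rad/s.

4.75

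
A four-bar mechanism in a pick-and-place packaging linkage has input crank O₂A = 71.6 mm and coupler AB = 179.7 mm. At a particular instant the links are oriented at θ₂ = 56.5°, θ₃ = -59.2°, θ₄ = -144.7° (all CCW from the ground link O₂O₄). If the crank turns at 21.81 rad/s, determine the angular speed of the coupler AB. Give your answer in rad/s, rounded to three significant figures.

ω₂ = 21.81 rad/s
Differentiating the loop-closure r₂e^{iθ₂}+r₃e^{iθ₃}=r₁+r₄e^{iθ₄} gives r₂ω₂e^{iθ₂}+r₃ω₃e^{iθ₃}=r₄ω₄e^{iθ₄}.
Eliminating the other unknown: ω₃ = r₂ω₂ sin(θ₄−θ₂) / [r₃ sin(θ₃−θ₄)].
Numerator sine = +0.36162; denominator sine = +0.99692.
Result = 0.0716·21.81·(+0.36162) / (0.1797·(+0.99692)) = +3.1522 rad/s; magnitude 3.1522 rad/s.

3.15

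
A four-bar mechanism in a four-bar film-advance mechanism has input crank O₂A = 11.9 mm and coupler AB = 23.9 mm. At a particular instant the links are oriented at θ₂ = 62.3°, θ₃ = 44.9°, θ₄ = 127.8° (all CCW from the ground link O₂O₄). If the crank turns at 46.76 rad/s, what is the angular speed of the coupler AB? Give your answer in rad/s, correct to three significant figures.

ω₂ = 46.76 rad/s
Differentiating the loop-closure r₂e^{iθ₂}+r₃e^{iθ₃}=r₁+r₄e^{iθ₄} gives r₂ω₂e^{iθ₂}+r₃ω₃e^{iθ₃}=r₄ω₄e^{iθ₄}.
Eliminating the other unknown: ω₃ = r₂ω₂ sin(θ₄−θ₂) / [r₃ sin(θ₃−θ₄)].
Numerator sine = +0.90996; denominator sine = -0.99233.
Result = 0.0119·46.76·(+0.90996) / (0.0239·(-0.99233)) = -21.35 rad/s; magnitude 21.35 rad/s.

21.3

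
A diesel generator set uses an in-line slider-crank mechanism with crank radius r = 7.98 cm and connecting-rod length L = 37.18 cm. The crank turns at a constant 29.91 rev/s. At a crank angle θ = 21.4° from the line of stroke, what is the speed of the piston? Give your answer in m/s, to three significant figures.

ω = 2π·29.9 = 187.9 rad/s
For an in-line slider-crank, x = r cosθ + √(L² − r² sin²θ), so v = −rω sinθ·[1 + r cosθ/√(L² − r² sin²θ)].
With r = 0.0798 m, L = 0.3718 m, θ = 21.4°: √(L² − r² sin²θ) = 0.37066 m.
v = −0.0798·187.9·0.36488·[1 + 0.0798·0.93106/0.37066] = -6.5688 m/s.
|v| = 6.5688 m/s.

6.57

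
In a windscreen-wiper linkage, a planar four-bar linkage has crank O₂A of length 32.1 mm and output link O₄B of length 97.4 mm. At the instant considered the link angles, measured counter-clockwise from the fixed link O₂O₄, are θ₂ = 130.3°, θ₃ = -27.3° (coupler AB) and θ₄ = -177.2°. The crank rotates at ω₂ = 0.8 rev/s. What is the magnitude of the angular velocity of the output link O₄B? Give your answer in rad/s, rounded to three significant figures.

1.26

ω₂ = 5.027 rad/s (from 0.8 rev/s).
Differentiating the loop-closure r₂e^{iθ₂}+r₃e^{iθ₃}=r₁+r₄e^{iθ₄} gives r₂ω₂e^{iθ₂}+r₃ω₃e^{iθ₃}=r₄ω₄e^{iθ₄}.
Eliminating the other unknown: ω₄ = r₂ω₂ sin(θ₂−θ₃) / [r₄ sin(θ₄−θ₃)].
Numerator sine = +0.38107; denominator sine = -0.50151.
Result = 0.0321·5.027·(+0.38107) / (0.0974·(-0.50151)) = -1.2588 rad/s; magnitude 1.2588 rad/s.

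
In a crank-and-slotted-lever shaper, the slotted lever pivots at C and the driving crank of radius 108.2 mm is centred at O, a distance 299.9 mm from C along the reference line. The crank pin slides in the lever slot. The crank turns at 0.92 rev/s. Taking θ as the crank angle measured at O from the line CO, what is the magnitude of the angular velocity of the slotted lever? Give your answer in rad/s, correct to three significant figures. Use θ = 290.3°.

ω = 5.781 rad/s (from 0.92 rev/s).
Crank pin A relative to C: A = (d + r cosθ, r sinθ); lever angle φ = atan2(r sinθ, d + r cosθ).
Differentiating tanφ: φ̇ = rω(d cosθ + r)/(d² + r² + 2dr cosθ).
d² + r² + 2dr cosθ = |CA|² = 0.124163 m²;  d cosθ + r = +0.21225 m.
|ω_lever| = |0.1082·5.781·+0.21225| / 0.124163 = 1.0692 rad/s.

1.07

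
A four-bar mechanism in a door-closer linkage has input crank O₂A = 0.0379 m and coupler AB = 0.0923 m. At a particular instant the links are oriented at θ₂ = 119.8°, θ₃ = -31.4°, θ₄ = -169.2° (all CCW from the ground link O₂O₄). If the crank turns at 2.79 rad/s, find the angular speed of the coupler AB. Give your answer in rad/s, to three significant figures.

1.61

ω₂ = 2.79 rad/s
Differentiating the loop-closure r₂e^{iθ₂}+r₃e^{iθ₃}=r₁+r₄e^{iθ₄} gives r₂ω₂e^{iθ₂}+r₃ω₃e^{iθ₃}=r₄ω₄e^{iθ₄}.
Eliminating the other unknown: ω₃ = r₂ω₂ sin(θ₄−θ₂) / [r₃ sin(θ₃−θ₄)].
Numerator sine = +0.94552; denominator sine = +0.67172.
Result = 0.0379·2.79·(+0.94552) / (0.0923·(+0.67172)) = +1.6126 rad/s; magnitude 1.6126 rad/s.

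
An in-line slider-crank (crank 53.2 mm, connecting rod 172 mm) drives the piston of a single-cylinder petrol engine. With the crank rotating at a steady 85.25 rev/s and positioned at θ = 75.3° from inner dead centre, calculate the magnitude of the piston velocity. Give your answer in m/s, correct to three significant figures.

29.8

ω = 2π·85.2 = 535.6 rad/s
For an in-line slider-crank, x = r cosθ + √(L² − r² sin²θ), so v = −rω sinθ·[1 + r cosθ/√(L² − r² sin²θ)].
With r = 0.0532 m, L = 0.172 m, θ = 75.3°: √(L² − r² sin²θ) = 0.16412 m.
v = −0.0532·535.6·0.96727·[1 + 0.0532·0.25376/0.16412] = -29.831 m/s.
|v| = 29.831 m/s.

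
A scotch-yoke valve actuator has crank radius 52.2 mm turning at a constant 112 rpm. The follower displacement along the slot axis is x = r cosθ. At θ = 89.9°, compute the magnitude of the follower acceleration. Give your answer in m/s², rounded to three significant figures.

0.0125

ω = 11.73 rad/s (from 112 rpm).
x = r cosθ ⇒ ẍ = −rω² cosθ (ω constant).
|a| = rω²|cosθ| = 0.0522·(11.73)²·|cos 89.9°| = 0.012533 m/s².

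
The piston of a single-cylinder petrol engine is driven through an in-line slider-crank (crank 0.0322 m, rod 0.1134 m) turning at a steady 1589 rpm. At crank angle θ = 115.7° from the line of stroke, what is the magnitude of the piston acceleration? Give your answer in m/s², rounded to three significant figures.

547

ω = 2π·1589/60 = 166.4 rad/s
x(θ) = r cosθ + √(L² − r² sin²θ); with ω constant, a = ω²·d²x/dθ².
d²x/dθ² = −r cosθ − r²(cos2θ)/√u − r⁴ sin²2θ/(4u^{3/2}),  u = L² − r² sin²θ = 0.0120177 m².
Substituting r = 0.0322 m, L = 0.1134 m, θ = 115.7°: d²x/dθ² = +0.01974 m.
a = ω²·d²x/dθ² = (166.4)²·(+0.01974) = +546.58 m/s²;  |a| = 546.58 m/s².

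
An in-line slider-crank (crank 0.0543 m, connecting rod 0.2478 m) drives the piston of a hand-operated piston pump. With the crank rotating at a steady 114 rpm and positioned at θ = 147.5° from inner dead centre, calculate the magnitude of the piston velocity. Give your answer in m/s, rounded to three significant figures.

0.283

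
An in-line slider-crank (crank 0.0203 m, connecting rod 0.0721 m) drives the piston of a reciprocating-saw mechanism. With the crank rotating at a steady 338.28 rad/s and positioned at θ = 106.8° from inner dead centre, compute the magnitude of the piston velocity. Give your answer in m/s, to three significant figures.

6.02

ω = 338.3 rad/s
For an in-line slider-crank, x = r cosθ + √(L² − r² sin²θ), so v = −rω sinθ·[1 + r cosθ/√(L² − r² sin²θ)].
With r = 0.0203 m, L = 0.0721 m, θ = 106.8°: √(L² − r² sin²θ) = 0.069432 m.
v = −0.0203·338.3·0.95732·[1 + 0.0203·-0.28903/0.069432] = -6.0185 m/s.
|v| = 6.0185 m/s.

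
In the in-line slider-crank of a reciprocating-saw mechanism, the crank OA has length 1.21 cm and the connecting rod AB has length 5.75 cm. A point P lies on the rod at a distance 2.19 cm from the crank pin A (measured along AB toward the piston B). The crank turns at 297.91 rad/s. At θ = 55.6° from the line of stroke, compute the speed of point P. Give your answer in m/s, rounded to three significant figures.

ω = 297.9 rad/s.  Crank-pin speed |V_A| = rω = 3.6047 m/s, perpendicular to OA.
Rod angle: sinφ = −(r/L) sinθ ⇒ φ = -9.999°; ω_rod = −rω cosθ/√(L²−r²sin²θ) = -35.964 rad/s.
V_P = V_A + ω_rod × AP, with AP = 0.0219 m along the rod.
Components: V_Px = −rω sinθ − a·ω_rod·sinφ = -3.1111 m/s;  V_Py = rω cosθ + a·ω_rod·cosφ = +1.2609 m/s.
|V_P| = √(V_Px² + V_Py²) = 3.3569 m/s.

3.36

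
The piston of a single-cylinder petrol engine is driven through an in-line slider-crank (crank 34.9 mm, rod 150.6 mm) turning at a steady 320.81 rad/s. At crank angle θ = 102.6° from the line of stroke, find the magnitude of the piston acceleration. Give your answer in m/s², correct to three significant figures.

1550

ω = 320.8 rad/s
x(θ) = r cosθ + √(L² − r² sin²θ); with ω constant, a = ω²·d²x/dθ².
d²x/dθ² = −r cosθ − r²(cos2θ)/√u − r⁴ sin²2θ/(4u^{3/2}),  u = L² − r² sin²θ = 0.0215203 m².
Substituting r = 0.0349 m, L = 0.1506 m, θ = 102.6°: d²x/dθ² = +0.015105 m.
a = ω²·d²x/dθ² = (320.8)²·(+0.015105) = +1554.5 m/s²;  |a| = 1554.5 m/s².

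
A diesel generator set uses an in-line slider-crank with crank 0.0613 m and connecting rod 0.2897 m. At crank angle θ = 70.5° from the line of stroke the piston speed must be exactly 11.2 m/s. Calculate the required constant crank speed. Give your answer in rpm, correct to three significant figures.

For an in-line slider-crank, |v_piston| = rω|sinθ|·[1 + r cosθ/√(L² − r² sin²θ)].
With r = 0.0613 m, L = 0.2897 m, θ = 70.5°: the bracketed kinematic factor |dx/dθ| = 0.061949 m.
ω = v/|dx/dθ| = 11.2/0.061949 = 180.79 rad/s.
N = 60ω/(2π) = 1726.5 rpm.

1730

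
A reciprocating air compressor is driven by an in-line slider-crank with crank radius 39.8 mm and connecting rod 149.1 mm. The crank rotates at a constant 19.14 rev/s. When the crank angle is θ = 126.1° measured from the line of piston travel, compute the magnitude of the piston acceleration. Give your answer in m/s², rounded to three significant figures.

385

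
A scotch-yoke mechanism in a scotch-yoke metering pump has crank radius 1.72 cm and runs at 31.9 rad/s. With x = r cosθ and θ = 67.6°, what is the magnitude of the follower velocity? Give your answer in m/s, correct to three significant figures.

0.507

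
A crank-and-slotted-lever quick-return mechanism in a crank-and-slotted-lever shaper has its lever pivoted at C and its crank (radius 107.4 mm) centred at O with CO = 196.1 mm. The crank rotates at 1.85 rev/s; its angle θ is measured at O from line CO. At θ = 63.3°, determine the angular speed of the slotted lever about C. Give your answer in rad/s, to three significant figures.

3.54

ω = 11.62 rad/s (from 1.85 rev/s).
Crank pin A relative to C: A = (d + r cosθ, r sinθ); lever angle φ = atan2(r sinθ, d + r cosθ).
Differentiating tanφ: φ̇ = rω(d cosθ + r)/(d² + r² + 2dr cosθ).
d² + r² + 2dr cosθ = |CA|² = 0.0689163 m²;  d cosθ + r = +0.19551 m.
|ω_lever| = |0.1074·11.62·+0.19551| / 0.0689163 = 3.5417 rad/s.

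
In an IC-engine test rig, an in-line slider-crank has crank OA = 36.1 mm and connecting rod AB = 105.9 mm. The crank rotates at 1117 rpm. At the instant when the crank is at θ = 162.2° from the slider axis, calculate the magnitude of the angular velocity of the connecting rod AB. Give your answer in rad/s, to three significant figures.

ω = 117 rad/s (converted from 1117 rpm).
The rod makes angle φ with the slider axis where L sinφ = r sinθ; differentiating, L cosφ·φ̇ = r ω cosθ.
L cosφ = √(L² − r² sin²θ) = 0.10532 m.
|ω_rod| = r ω |cosθ| / √(L² − r² sin²θ) = 0.0361·117·0.95213/0.10532 = 38.173 rad/s.

38.2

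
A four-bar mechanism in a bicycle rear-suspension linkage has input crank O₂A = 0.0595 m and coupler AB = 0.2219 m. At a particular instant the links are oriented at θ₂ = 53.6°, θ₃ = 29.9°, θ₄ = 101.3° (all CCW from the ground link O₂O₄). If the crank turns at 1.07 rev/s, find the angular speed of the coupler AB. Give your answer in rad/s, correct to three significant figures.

1.41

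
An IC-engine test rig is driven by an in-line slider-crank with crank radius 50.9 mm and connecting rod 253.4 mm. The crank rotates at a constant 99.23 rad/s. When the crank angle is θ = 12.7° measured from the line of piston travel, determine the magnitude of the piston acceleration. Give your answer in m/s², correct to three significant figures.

ω = 99.23 rad/s
x(θ) = r cosθ + √(L² − r² sin²θ); with ω constant, a = ω²·d²x/dθ².
d²x/dθ² = −r cosθ − r²(cos2θ)/√u − r⁴ sin²2θ/(4u^{3/2}),  u = L² − r² sin²θ = 0.0640863 m².
Substituting r = 0.0509 m, L = 0.2534 m, θ = 12.7°: d²x/dθ² = -0.058919 m.
a = ω²·d²x/dθ² = (99.23)²·(-0.058919) = -580.15 m/s²;  |a| = 580.15 m/s².

580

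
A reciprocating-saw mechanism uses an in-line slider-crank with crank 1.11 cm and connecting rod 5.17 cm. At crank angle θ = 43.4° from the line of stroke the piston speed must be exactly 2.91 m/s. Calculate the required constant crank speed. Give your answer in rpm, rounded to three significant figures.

For an in-line slider-crank, |v_piston| = rω|sinθ|·[1 + r cosθ/√(L² − r² sin²θ)].
With r = 0.0111 m, L = 0.0517 m, θ = 43.4°: the bracketed kinematic factor |dx/dθ| = 0.0088296 m.
ω = v/|dx/dθ| = 2.91/0.0088296 = 329.57 rad/s.
N = 60ω/(2π) = 3147.2 rpm.

3150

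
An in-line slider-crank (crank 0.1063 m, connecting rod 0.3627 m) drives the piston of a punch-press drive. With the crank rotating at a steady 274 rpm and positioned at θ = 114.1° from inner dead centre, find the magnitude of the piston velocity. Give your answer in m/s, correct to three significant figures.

2.44

ω = 2π·274/60 = 28.69 rad/s
For an in-line slider-crank, x = r cosθ + √(L² − r² sin²θ), so v = −rω sinθ·[1 + r cosθ/√(L² − r² sin²θ)].
With r = 0.1063 m, L = 0.3627 m, θ = 114.1°: √(L² − r² sin²θ) = 0.34948 m.
v = −0.1063·28.69·0.91283·[1 + 0.1063·-0.40833/0.34948] = -2.4384 m/s.
|v| = 2.4384 m/s.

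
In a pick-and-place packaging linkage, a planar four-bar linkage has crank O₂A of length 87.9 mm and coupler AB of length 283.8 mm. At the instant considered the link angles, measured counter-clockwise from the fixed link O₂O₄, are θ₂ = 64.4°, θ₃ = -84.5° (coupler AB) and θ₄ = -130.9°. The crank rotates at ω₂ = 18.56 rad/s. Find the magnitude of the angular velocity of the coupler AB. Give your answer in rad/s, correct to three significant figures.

ω₂ = 18.56 rad/s
Differentiating the loop-closure r₂e^{iθ₂}+r₃e^{iθ₃}=r₁+r₄e^{iθ₄} gives r₂ω₂e^{iθ₂}+r₃ω₃e^{iθ₃}=r₄ω₄e^{iθ₄}.
Eliminating the other unknown: ω₃ = r₂ω₂ sin(θ₄−θ₂) / [r₃ sin(θ₃−θ₄)].
Numerator sine = +0.26387; denominator sine = +0.72417.
Result = 0.0879·18.56·(+0.26387) / (0.2838·(+0.72417)) = +2.0946 rad/s; magnitude 2.0946 rad/s.

2.09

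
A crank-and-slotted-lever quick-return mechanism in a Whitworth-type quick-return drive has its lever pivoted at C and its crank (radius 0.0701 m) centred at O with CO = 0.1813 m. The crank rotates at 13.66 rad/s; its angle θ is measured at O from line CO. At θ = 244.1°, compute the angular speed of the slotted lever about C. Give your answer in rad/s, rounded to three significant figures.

ω = 13.66 rad/s
Crank pin A relative to C: A = (d + r cosθ, r sinθ); lever angle φ = atan2(r sinθ, d + r cosθ).
Differentiating tanφ: φ̇ = rω(d cosθ + r)/(d² + r² + 2dr cosθ).
d² + r² + 2dr cosθ = |CA|² = 0.026681 m²;  d cosθ + r = -0.0090922 m.
|ω_lever| = |0.0701·13.66·-0.0090922| / 0.026681 = 0.32631 rad/s.

0.326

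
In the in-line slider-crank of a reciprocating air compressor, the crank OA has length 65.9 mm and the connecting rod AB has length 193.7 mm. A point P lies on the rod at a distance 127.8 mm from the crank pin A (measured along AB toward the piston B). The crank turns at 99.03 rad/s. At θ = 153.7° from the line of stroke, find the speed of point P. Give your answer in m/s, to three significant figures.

3.04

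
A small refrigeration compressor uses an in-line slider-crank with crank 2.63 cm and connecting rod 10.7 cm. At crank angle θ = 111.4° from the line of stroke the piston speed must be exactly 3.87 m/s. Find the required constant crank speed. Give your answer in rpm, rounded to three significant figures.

1660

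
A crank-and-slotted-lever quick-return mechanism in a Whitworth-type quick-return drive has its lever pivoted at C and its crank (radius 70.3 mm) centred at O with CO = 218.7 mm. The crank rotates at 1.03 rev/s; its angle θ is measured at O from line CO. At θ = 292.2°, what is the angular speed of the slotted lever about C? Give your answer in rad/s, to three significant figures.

ω = 6.472 rad/s (from 1.03 rev/s).
Crank pin A relative to C: A = (d + r cosθ, r sinθ); lever angle φ = atan2(r sinθ, d + r cosθ).
Differentiating tanφ: φ̇ = rω(d cosθ + r)/(d² + r² + 2dr cosθ).
d² + r² + 2dr cosθ = |CA|² = 0.0643901 m²;  d cosθ + r = +0.15293 m.
|ω_lever| = |0.0703·6.472·+0.15293| / 0.0643901 = 1.0806 rad/s.

1.08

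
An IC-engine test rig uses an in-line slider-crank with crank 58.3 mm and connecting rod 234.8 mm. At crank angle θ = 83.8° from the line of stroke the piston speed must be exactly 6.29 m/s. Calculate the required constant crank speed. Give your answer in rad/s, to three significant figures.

106

For an in-line slider-crank, |v_piston| = rω|sinθ|·[1 + r cosθ/√(L² − r² sin²θ)].
With r = 0.0583 m, L = 0.2348 m, θ = 83.8°: the bracketed kinematic factor |dx/dθ| = 0.059563 m.
ω = v/|dx/dθ| = 6.29/0.059563 = 105.6 rad/s.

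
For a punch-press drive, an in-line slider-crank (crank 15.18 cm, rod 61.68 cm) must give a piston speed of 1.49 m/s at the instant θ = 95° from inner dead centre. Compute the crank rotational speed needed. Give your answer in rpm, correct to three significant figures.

For an in-line slider-crank, |v_piston| = rω|sinθ|·[1 + r cosθ/√(L² − r² sin²θ)].
With r = 0.1518 m, L = 0.6168 m, θ = 95°: the bracketed kinematic factor |dx/dθ| = 0.14788 m.
ω = v/|dx/dθ| = 1.49/0.14788 = 10.076 rad/s.
N = 60ω/(2π) = 96.218 rpm.

96.2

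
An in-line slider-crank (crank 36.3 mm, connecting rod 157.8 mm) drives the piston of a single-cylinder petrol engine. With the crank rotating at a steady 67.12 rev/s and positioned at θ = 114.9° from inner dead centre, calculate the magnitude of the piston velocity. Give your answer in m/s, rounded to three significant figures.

ω = 2π·67.1 = 421.7 rad/s
For an in-line slider-crank, x = r cosθ + √(L² − r² sin²θ), so v = −rω sinθ·[1 + r cosθ/√(L² − r² sin²θ)].
With r = 0.0363 m, L = 0.1578 m, θ = 114.9°: √(L² − r² sin²θ) = 0.15433 m.
v = −0.0363·421.7·0.90704·[1 + 0.0363·-0.42104/0.15433] = -12.511 m/s.
|v| = 12.511 m/s.

12.5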